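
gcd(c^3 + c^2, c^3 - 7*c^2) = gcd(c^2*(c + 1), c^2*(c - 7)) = c^2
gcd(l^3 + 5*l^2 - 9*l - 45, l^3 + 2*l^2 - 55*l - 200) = l + 5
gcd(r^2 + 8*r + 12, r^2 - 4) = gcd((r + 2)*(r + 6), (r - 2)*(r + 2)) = r + 2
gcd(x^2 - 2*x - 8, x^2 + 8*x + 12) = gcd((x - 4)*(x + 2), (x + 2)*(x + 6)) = x + 2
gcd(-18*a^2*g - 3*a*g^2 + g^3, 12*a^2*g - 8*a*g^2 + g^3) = 6*a*g - g^2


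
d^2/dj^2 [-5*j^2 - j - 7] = -10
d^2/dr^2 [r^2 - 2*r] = 2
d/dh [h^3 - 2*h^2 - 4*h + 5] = 3*h^2 - 4*h - 4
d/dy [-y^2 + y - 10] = 1 - 2*y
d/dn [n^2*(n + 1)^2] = 2*n*(n + 1)*(2*n + 1)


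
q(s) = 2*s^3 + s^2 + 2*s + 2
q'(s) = 6*s^2 + 2*s + 2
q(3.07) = 75.43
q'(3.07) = 64.69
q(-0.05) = 1.90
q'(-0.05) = 1.92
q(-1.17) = -2.17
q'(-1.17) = 7.87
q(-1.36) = -3.90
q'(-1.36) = 10.38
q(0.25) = 2.59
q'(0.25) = 2.88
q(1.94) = 24.25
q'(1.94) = 28.46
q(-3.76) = -97.70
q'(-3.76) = 79.31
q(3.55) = 111.18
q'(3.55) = 84.72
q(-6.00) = -406.00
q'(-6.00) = 206.00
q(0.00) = 2.00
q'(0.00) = 2.00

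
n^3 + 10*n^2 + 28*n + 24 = (n + 2)^2*(n + 6)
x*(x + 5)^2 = x^3 + 10*x^2 + 25*x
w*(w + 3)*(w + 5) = w^3 + 8*w^2 + 15*w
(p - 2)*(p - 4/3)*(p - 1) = p^3 - 13*p^2/3 + 6*p - 8/3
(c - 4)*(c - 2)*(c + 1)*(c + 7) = c^4 + 2*c^3 - 33*c^2 + 22*c + 56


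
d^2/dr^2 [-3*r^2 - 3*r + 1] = -6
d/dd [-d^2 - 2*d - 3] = -2*d - 2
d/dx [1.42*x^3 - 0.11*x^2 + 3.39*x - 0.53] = 4.26*x^2 - 0.22*x + 3.39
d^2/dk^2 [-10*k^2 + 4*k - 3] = -20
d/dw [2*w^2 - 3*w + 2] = 4*w - 3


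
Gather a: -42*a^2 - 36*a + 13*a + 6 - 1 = -42*a^2 - 23*a + 5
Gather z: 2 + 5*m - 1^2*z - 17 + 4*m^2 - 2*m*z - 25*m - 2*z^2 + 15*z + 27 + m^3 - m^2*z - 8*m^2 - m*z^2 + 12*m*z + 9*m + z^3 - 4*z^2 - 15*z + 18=m^3 - 4*m^2 - 11*m + z^3 + z^2*(-m - 6) + z*(-m^2 + 10*m - 1) + 30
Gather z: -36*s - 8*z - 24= -36*s - 8*z - 24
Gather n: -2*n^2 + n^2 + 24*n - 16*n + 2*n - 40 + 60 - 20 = -n^2 + 10*n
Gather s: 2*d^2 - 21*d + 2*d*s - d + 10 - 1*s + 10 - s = 2*d^2 - 22*d + s*(2*d - 2) + 20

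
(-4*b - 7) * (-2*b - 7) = 8*b^2 + 42*b + 49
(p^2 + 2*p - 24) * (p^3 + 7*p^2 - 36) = p^5 + 9*p^4 - 10*p^3 - 204*p^2 - 72*p + 864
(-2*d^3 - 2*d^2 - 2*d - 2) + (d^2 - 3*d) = -2*d^3 - d^2 - 5*d - 2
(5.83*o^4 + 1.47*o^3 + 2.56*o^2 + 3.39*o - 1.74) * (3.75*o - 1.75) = 21.8625*o^5 - 4.69*o^4 + 7.0275*o^3 + 8.2325*o^2 - 12.4575*o + 3.045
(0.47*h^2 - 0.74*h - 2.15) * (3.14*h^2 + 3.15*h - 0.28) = 1.4758*h^4 - 0.8431*h^3 - 9.2136*h^2 - 6.5653*h + 0.602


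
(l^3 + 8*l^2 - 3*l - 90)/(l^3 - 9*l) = (l^2 + 11*l + 30)/(l*(l + 3))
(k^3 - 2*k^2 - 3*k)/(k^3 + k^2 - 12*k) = (k + 1)/(k + 4)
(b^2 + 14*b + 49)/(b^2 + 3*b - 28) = (b + 7)/(b - 4)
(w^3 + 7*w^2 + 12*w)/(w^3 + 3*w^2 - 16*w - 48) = w/(w - 4)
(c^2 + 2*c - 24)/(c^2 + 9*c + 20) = (c^2 + 2*c - 24)/(c^2 + 9*c + 20)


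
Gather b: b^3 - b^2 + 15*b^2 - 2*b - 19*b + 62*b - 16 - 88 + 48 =b^3 + 14*b^2 + 41*b - 56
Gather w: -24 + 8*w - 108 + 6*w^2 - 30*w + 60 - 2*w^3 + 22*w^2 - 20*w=-2*w^3 + 28*w^2 - 42*w - 72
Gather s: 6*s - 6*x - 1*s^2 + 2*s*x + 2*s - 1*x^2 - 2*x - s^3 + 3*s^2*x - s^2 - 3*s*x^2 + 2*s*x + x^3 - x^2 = -s^3 + s^2*(3*x - 2) + s*(-3*x^2 + 4*x + 8) + x^3 - 2*x^2 - 8*x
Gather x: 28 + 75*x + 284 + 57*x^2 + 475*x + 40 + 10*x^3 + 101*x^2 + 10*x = 10*x^3 + 158*x^2 + 560*x + 352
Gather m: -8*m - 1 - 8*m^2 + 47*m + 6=-8*m^2 + 39*m + 5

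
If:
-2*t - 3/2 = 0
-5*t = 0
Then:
No Solution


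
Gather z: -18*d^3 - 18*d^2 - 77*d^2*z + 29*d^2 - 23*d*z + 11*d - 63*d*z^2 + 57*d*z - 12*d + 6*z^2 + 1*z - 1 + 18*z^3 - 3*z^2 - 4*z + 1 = -18*d^3 + 11*d^2 - d + 18*z^3 + z^2*(3 - 63*d) + z*(-77*d^2 + 34*d - 3)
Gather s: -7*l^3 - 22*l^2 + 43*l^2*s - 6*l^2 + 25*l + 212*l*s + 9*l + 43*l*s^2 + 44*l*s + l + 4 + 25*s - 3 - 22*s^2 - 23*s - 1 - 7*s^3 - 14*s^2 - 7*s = -7*l^3 - 28*l^2 + 35*l - 7*s^3 + s^2*(43*l - 36) + s*(43*l^2 + 256*l - 5)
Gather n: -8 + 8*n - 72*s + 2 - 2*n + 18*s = 6*n - 54*s - 6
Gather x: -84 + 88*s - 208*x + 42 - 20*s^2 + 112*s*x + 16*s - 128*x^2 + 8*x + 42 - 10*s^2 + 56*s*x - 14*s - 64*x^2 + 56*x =-30*s^2 + 90*s - 192*x^2 + x*(168*s - 144)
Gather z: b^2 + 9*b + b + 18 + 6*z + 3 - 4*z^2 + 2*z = b^2 + 10*b - 4*z^2 + 8*z + 21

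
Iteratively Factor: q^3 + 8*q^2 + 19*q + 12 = (q + 3)*(q^2 + 5*q + 4) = (q + 1)*(q + 3)*(q + 4)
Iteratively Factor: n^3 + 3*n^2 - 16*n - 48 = (n + 3)*(n^2 - 16) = (n - 4)*(n + 3)*(n + 4)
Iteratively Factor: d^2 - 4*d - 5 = (d - 5)*(d + 1)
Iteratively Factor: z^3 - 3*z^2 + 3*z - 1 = (z - 1)*(z^2 - 2*z + 1) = (z - 1)^2*(z - 1)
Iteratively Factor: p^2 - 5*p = (p - 5)*(p)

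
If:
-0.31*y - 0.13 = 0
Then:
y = -0.42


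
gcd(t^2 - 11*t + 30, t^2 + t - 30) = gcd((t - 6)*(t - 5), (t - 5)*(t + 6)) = t - 5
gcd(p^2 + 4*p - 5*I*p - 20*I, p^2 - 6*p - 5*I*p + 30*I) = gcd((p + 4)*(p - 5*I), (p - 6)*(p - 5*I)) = p - 5*I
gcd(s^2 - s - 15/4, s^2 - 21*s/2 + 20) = s - 5/2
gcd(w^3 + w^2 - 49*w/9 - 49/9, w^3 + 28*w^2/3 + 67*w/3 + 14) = w^2 + 10*w/3 + 7/3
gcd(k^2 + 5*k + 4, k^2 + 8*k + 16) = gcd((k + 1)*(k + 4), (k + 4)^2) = k + 4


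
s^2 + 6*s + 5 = (s + 1)*(s + 5)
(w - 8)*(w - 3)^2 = w^3 - 14*w^2 + 57*w - 72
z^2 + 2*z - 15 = (z - 3)*(z + 5)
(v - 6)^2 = v^2 - 12*v + 36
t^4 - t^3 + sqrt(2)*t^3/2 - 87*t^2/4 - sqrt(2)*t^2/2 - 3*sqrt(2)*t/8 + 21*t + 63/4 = (t - 3/2)*(t + 1/2)*(t - 3*sqrt(2))*(t + 7*sqrt(2)/2)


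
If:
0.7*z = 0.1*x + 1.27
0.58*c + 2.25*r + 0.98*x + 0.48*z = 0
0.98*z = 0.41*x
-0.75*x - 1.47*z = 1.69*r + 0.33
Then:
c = 7.98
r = -5.51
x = 6.59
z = 2.76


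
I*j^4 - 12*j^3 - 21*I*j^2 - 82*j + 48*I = (j - I)*(j + 6*I)*(j + 8*I)*(I*j + 1)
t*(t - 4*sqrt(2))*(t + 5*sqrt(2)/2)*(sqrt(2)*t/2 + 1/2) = sqrt(2)*t^4/2 - t^3 - 43*sqrt(2)*t^2/4 - 10*t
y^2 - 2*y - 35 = (y - 7)*(y + 5)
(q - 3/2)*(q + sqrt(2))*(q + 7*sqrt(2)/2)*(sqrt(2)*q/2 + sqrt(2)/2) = sqrt(2)*q^4/2 - sqrt(2)*q^3/4 + 9*q^3/2 - 9*q^2/4 + 11*sqrt(2)*q^2/4 - 27*q/4 - 7*sqrt(2)*q/4 - 21*sqrt(2)/4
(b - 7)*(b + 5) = b^2 - 2*b - 35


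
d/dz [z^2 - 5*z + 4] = 2*z - 5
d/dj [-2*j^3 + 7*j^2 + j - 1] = -6*j^2 + 14*j + 1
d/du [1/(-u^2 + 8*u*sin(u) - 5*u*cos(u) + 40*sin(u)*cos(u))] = (-5*u*sin(u) - 8*u*cos(u) + 2*u - 8*sin(u) + 5*cos(u) - 40*cos(2*u))/((u - 8*sin(u))^2*(u + 5*cos(u))^2)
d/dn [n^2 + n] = 2*n + 1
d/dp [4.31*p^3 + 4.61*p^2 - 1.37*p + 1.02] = 12.93*p^2 + 9.22*p - 1.37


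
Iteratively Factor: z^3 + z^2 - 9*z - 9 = (z + 1)*(z^2 - 9) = (z - 3)*(z + 1)*(z + 3)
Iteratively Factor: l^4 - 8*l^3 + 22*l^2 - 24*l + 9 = (l - 3)*(l^3 - 5*l^2 + 7*l - 3) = (l - 3)*(l - 1)*(l^2 - 4*l + 3) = (l - 3)*(l - 1)^2*(l - 3)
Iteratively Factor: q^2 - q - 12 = (q + 3)*(q - 4)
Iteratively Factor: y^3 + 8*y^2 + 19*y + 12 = (y + 1)*(y^2 + 7*y + 12) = (y + 1)*(y + 4)*(y + 3)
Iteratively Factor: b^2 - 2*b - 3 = (b - 3)*(b + 1)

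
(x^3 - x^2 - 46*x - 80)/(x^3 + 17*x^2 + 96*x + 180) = (x^2 - 6*x - 16)/(x^2 + 12*x + 36)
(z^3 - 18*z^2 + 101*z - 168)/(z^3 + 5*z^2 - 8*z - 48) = (z^2 - 15*z + 56)/(z^2 + 8*z + 16)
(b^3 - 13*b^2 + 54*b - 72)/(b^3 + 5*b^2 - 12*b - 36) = (b^2 - 10*b + 24)/(b^2 + 8*b + 12)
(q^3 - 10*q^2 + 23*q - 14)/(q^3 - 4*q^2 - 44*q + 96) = (q^2 - 8*q + 7)/(q^2 - 2*q - 48)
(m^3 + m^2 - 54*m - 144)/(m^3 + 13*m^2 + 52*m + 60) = (m^2 - 5*m - 24)/(m^2 + 7*m + 10)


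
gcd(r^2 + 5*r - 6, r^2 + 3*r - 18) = r + 6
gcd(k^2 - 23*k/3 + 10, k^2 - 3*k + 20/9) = k - 5/3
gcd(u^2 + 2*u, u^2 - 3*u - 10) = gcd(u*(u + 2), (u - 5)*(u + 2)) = u + 2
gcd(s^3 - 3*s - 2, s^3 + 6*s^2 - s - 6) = s + 1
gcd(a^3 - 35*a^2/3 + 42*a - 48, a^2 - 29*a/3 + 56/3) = a - 8/3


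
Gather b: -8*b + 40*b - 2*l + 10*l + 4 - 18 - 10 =32*b + 8*l - 24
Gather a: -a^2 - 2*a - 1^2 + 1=-a^2 - 2*a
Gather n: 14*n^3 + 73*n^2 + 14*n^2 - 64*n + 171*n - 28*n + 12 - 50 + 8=14*n^3 + 87*n^2 + 79*n - 30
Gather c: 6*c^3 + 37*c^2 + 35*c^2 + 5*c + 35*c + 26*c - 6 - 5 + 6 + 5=6*c^3 + 72*c^2 + 66*c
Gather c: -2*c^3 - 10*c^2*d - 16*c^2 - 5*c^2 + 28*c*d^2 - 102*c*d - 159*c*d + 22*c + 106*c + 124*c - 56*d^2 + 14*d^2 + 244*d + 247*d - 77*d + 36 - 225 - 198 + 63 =-2*c^3 + c^2*(-10*d - 21) + c*(28*d^2 - 261*d + 252) - 42*d^2 + 414*d - 324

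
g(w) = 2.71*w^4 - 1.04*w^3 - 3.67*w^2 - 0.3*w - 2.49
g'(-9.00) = -8089.32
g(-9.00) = 18241.41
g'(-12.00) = -19093.02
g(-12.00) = 57464.31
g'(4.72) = 1035.42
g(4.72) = 1150.02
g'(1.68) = 29.96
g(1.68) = 3.30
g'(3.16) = 287.40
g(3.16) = 197.32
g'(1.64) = 27.09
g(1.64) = 2.16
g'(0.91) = -1.39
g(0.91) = -4.73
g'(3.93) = 580.64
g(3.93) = 522.98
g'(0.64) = -3.43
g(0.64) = -4.00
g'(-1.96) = -79.52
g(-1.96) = 31.82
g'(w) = 10.84*w^3 - 3.12*w^2 - 7.34*w - 0.3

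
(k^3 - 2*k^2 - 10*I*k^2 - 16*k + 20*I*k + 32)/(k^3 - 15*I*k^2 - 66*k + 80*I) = (k - 2)/(k - 5*I)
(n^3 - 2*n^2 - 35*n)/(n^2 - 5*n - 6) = n*(-n^2 + 2*n + 35)/(-n^2 + 5*n + 6)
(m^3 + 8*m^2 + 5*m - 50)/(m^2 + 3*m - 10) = m + 5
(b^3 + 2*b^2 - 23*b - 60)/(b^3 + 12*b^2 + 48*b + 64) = (b^2 - 2*b - 15)/(b^2 + 8*b + 16)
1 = 1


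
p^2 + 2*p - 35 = (p - 5)*(p + 7)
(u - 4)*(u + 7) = u^2 + 3*u - 28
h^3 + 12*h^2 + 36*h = h*(h + 6)^2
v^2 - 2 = (v - sqrt(2))*(v + sqrt(2))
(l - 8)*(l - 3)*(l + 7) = l^3 - 4*l^2 - 53*l + 168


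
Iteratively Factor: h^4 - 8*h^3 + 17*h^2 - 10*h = (h)*(h^3 - 8*h^2 + 17*h - 10) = h*(h - 2)*(h^2 - 6*h + 5) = h*(h - 2)*(h - 1)*(h - 5)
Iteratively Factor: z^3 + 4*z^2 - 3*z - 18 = (z + 3)*(z^2 + z - 6) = (z + 3)^2*(z - 2)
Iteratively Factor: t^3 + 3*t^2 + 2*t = (t + 2)*(t^2 + t) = (t + 1)*(t + 2)*(t)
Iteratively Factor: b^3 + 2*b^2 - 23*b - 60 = (b - 5)*(b^2 + 7*b + 12) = (b - 5)*(b + 3)*(b + 4)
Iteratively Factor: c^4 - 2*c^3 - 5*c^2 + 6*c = (c)*(c^3 - 2*c^2 - 5*c + 6) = c*(c + 2)*(c^2 - 4*c + 3) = c*(c - 1)*(c + 2)*(c - 3)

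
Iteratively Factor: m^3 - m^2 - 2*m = (m - 2)*(m^2 + m) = m*(m - 2)*(m + 1)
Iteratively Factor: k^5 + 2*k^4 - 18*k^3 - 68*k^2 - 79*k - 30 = (k - 5)*(k^4 + 7*k^3 + 17*k^2 + 17*k + 6) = (k - 5)*(k + 1)*(k^3 + 6*k^2 + 11*k + 6) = (k - 5)*(k + 1)^2*(k^2 + 5*k + 6) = (k - 5)*(k + 1)^2*(k + 3)*(k + 2)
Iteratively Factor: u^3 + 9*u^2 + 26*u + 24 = (u + 3)*(u^2 + 6*u + 8) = (u + 2)*(u + 3)*(u + 4)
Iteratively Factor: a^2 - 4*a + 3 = (a - 1)*(a - 3)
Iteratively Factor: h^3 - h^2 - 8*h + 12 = (h + 3)*(h^2 - 4*h + 4) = (h - 2)*(h + 3)*(h - 2)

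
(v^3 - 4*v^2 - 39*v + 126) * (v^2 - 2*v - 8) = v^5 - 6*v^4 - 39*v^3 + 236*v^2 + 60*v - 1008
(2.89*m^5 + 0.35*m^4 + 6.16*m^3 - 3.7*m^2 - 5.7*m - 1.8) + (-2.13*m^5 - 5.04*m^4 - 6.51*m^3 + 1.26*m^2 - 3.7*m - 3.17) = 0.76*m^5 - 4.69*m^4 - 0.35*m^3 - 2.44*m^2 - 9.4*m - 4.97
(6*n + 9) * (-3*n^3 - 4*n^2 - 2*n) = -18*n^4 - 51*n^3 - 48*n^2 - 18*n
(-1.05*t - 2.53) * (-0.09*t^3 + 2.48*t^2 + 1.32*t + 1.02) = 0.0945*t^4 - 2.3763*t^3 - 7.6604*t^2 - 4.4106*t - 2.5806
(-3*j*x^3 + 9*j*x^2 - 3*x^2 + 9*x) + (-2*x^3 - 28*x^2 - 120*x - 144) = -3*j*x^3 + 9*j*x^2 - 2*x^3 - 31*x^2 - 111*x - 144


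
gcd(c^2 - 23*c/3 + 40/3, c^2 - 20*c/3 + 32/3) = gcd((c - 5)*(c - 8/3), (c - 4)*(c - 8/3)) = c - 8/3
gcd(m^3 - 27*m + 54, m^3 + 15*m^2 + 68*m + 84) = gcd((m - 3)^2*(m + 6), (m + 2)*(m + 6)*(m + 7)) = m + 6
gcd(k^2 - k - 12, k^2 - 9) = k + 3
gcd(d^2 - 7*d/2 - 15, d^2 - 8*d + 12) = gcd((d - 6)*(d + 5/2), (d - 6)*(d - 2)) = d - 6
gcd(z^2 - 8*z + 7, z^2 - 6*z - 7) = z - 7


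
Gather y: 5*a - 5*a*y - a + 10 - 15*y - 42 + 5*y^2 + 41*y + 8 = 4*a + 5*y^2 + y*(26 - 5*a) - 24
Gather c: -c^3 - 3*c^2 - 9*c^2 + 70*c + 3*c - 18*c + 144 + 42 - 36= -c^3 - 12*c^2 + 55*c + 150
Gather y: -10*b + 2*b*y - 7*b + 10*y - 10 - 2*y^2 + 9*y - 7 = -17*b - 2*y^2 + y*(2*b + 19) - 17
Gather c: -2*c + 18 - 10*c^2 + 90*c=-10*c^2 + 88*c + 18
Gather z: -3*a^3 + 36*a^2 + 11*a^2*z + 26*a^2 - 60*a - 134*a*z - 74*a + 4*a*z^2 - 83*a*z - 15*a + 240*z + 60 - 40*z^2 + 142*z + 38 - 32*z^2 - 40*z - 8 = -3*a^3 + 62*a^2 - 149*a + z^2*(4*a - 72) + z*(11*a^2 - 217*a + 342) + 90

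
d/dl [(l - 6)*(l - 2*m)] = 2*l - 2*m - 6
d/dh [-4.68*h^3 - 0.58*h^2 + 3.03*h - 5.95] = -14.04*h^2 - 1.16*h + 3.03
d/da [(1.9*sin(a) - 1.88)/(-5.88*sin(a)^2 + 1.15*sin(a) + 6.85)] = (11.172*sin(a)^2 - 22.1088*sin(a) + 15.177)*cos(a)/(34.5744*sin(a)^4 - 13.524*sin(a)^3 - 79.2335*sin(a)^2 + 15.755*sin(a) + 46.9225)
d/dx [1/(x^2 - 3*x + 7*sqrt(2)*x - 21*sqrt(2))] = (-2*x - 7*sqrt(2) + 3)/(x^2 - 3*x + 7*sqrt(2)*x - 21*sqrt(2))^2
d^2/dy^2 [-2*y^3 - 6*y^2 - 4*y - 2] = -12*y - 12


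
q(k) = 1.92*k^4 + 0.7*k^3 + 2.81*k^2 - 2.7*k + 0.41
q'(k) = 7.68*k^3 + 2.1*k^2 + 5.62*k - 2.7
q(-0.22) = 1.14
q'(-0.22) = -3.92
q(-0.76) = 4.42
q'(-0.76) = -9.13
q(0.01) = 0.38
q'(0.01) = -2.64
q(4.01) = 576.36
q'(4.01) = 548.82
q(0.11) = 0.15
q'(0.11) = -2.05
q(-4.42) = 739.60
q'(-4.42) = -649.69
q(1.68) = 22.42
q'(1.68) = 49.08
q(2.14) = 54.63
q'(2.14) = 94.21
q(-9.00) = 12339.14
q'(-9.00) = -5481.90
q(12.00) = 41395.37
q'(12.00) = 13638.18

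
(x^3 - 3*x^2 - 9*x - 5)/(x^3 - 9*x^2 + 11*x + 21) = (x^2 - 4*x - 5)/(x^2 - 10*x + 21)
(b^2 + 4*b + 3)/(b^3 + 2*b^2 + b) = (b + 3)/(b*(b + 1))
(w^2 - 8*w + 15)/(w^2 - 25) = (w - 3)/(w + 5)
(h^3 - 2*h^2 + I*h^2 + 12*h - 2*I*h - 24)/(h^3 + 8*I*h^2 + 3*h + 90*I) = (h^2 + h*(-2 + 4*I) - 8*I)/(h^2 + 11*I*h - 30)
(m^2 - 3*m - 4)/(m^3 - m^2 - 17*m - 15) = (m - 4)/(m^2 - 2*m - 15)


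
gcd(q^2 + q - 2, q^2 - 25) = 1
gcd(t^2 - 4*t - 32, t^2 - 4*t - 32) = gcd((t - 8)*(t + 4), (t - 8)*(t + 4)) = t^2 - 4*t - 32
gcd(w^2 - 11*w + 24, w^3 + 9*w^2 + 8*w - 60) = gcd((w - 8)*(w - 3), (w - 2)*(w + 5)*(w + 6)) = 1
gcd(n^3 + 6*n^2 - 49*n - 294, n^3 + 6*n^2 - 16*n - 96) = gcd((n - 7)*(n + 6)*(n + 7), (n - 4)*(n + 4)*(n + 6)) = n + 6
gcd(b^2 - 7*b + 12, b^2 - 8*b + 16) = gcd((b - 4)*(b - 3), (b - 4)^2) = b - 4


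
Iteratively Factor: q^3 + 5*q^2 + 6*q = (q + 3)*(q^2 + 2*q) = (q + 2)*(q + 3)*(q)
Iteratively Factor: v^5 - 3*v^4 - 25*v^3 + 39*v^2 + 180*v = (v - 4)*(v^4 + v^3 - 21*v^2 - 45*v) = (v - 4)*(v + 3)*(v^3 - 2*v^2 - 15*v) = v*(v - 4)*(v + 3)*(v^2 - 2*v - 15) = v*(v - 5)*(v - 4)*(v + 3)*(v + 3)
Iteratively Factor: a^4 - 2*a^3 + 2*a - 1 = (a - 1)*(a^3 - a^2 - a + 1) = (a - 1)^2*(a^2 - 1) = (a - 1)^3*(a + 1)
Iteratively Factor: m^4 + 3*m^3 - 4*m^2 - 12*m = (m - 2)*(m^3 + 5*m^2 + 6*m) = (m - 2)*(m + 3)*(m^2 + 2*m) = m*(m - 2)*(m + 3)*(m + 2)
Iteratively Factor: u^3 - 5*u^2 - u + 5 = (u + 1)*(u^2 - 6*u + 5) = (u - 5)*(u + 1)*(u - 1)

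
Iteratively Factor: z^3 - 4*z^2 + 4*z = (z - 2)*(z^2 - 2*z) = (z - 2)^2*(z)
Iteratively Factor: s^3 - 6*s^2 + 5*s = (s)*(s^2 - 6*s + 5) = s*(s - 1)*(s - 5)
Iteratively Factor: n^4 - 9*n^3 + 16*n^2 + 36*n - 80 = (n + 2)*(n^3 - 11*n^2 + 38*n - 40) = (n - 2)*(n + 2)*(n^2 - 9*n + 20) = (n - 5)*(n - 2)*(n + 2)*(n - 4)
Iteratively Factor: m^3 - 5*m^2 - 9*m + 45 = (m - 3)*(m^2 - 2*m - 15) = (m - 5)*(m - 3)*(m + 3)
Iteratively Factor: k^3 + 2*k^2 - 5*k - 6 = (k - 2)*(k^2 + 4*k + 3) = (k - 2)*(k + 3)*(k + 1)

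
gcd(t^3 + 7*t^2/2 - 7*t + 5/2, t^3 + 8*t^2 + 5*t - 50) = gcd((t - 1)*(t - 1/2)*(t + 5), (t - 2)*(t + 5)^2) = t + 5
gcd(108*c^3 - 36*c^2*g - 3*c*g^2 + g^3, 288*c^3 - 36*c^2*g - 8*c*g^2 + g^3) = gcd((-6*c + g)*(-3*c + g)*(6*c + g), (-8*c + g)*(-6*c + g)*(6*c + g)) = 36*c^2 - g^2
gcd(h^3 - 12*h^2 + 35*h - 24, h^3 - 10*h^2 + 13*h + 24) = h^2 - 11*h + 24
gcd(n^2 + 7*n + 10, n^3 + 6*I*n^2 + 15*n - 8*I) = 1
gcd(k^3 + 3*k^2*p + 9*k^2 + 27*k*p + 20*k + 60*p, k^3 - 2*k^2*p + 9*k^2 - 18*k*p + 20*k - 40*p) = k^2 + 9*k + 20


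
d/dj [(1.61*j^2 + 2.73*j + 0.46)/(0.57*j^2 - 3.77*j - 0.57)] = (-7.6258*j^2 - 2.3598*j + 0.1781)/(0.3249*j^4 - 4.2978*j^3 + 13.5631*j^2 + 4.2978*j + 0.3249)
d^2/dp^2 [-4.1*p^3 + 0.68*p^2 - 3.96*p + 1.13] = 1.36 - 24.6*p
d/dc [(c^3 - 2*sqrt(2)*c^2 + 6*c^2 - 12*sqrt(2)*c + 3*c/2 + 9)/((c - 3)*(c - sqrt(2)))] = (2*c^4 - 12*c^3 - 4*sqrt(2)*c^3 - 31*c^2 + 42*sqrt(2)*c^2 - 84*c + 72*sqrt(2)*c - 90 + 27*sqrt(2))/(2*(c^4 - 6*c^3 - 2*sqrt(2)*c^3 + 11*c^2 + 12*sqrt(2)*c^2 - 18*sqrt(2)*c - 12*c + 18))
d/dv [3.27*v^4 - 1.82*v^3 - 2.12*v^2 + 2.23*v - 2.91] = 13.08*v^3 - 5.46*v^2 - 4.24*v + 2.23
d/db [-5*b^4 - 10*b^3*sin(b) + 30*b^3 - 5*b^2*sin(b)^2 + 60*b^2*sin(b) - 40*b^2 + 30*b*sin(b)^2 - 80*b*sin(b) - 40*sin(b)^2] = -10*b^3*cos(b) - 20*b^3 - 30*b^2*sin(b) - 5*b^2*sin(2*b) + 60*b^2*cos(b) + 90*b^2 - 10*b*sin(b)^2 + 120*b*sin(b) + 30*b*sin(2*b) - 80*b*cos(b) - 80*b + 30*sin(b)^2 - 80*sin(b) - 40*sin(2*b)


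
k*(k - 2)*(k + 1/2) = k^3 - 3*k^2/2 - k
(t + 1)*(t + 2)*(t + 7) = t^3 + 10*t^2 + 23*t + 14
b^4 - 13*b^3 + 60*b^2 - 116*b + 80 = (b - 5)*(b - 4)*(b - 2)^2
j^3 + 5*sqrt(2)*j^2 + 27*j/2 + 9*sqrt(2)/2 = (j + sqrt(2)/2)*(j + 3*sqrt(2)/2)*(j + 3*sqrt(2))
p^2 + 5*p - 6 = (p - 1)*(p + 6)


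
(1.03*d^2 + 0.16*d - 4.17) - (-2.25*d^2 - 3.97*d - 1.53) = 3.28*d^2 + 4.13*d - 2.64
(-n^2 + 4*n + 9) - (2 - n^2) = 4*n + 7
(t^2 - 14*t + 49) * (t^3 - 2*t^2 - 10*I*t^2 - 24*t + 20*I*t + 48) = t^5 - 16*t^4 - 10*I*t^4 + 53*t^3 + 160*I*t^3 + 286*t^2 - 770*I*t^2 - 1848*t + 980*I*t + 2352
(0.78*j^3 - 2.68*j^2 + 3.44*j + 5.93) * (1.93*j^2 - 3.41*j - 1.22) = 1.5054*j^5 - 7.8322*j^4 + 14.8264*j^3 + 2.9841*j^2 - 24.4181*j - 7.2346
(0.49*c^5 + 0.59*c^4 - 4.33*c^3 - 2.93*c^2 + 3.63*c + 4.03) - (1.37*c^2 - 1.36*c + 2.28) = 0.49*c^5 + 0.59*c^4 - 4.33*c^3 - 4.3*c^2 + 4.99*c + 1.75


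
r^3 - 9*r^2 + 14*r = r*(r - 7)*(r - 2)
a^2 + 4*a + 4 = (a + 2)^2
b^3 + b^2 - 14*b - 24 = (b - 4)*(b + 2)*(b + 3)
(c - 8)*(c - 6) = c^2 - 14*c + 48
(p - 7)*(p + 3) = p^2 - 4*p - 21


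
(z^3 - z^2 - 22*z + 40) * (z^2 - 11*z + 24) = z^5 - 12*z^4 + 13*z^3 + 258*z^2 - 968*z + 960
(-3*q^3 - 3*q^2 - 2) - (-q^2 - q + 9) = -3*q^3 - 2*q^2 + q - 11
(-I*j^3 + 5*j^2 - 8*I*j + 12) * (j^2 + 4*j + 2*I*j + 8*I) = -I*j^5 + 7*j^4 - 4*I*j^4 + 28*j^3 + 2*I*j^3 + 28*j^2 + 8*I*j^2 + 112*j + 24*I*j + 96*I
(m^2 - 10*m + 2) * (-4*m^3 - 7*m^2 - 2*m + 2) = -4*m^5 + 33*m^4 + 60*m^3 + 8*m^2 - 24*m + 4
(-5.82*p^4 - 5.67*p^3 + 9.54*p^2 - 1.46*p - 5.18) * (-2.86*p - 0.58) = 16.6452*p^5 + 19.5918*p^4 - 23.9958*p^3 - 1.3576*p^2 + 15.6616*p + 3.0044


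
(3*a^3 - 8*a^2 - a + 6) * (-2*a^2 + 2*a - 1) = -6*a^5 + 22*a^4 - 17*a^3 - 6*a^2 + 13*a - 6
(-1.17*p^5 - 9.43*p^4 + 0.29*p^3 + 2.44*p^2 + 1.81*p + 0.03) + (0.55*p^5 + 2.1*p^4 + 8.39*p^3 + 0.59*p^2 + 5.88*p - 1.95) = -0.62*p^5 - 7.33*p^4 + 8.68*p^3 + 3.03*p^2 + 7.69*p - 1.92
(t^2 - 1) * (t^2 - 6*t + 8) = t^4 - 6*t^3 + 7*t^2 + 6*t - 8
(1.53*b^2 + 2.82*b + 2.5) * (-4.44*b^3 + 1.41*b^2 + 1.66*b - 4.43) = -6.7932*b^5 - 10.3635*b^4 - 4.584*b^3 + 1.4283*b^2 - 8.3426*b - 11.075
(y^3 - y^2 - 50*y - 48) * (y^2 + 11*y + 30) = y^5 + 10*y^4 - 31*y^3 - 628*y^2 - 2028*y - 1440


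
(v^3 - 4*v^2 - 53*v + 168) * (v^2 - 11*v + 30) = v^5 - 15*v^4 + 21*v^3 + 631*v^2 - 3438*v + 5040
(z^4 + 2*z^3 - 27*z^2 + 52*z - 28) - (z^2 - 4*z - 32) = z^4 + 2*z^3 - 28*z^2 + 56*z + 4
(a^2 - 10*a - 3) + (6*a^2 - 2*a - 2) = 7*a^2 - 12*a - 5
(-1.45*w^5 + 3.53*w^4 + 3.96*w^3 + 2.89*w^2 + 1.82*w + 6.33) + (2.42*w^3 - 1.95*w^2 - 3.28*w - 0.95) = -1.45*w^5 + 3.53*w^4 + 6.38*w^3 + 0.94*w^2 - 1.46*w + 5.38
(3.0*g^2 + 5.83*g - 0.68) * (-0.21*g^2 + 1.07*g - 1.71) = -0.63*g^4 + 1.9857*g^3 + 1.2509*g^2 - 10.6969*g + 1.1628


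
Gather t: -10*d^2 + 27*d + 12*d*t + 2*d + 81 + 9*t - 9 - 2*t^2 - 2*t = -10*d^2 + 29*d - 2*t^2 + t*(12*d + 7) + 72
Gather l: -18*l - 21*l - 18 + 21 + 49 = 52 - 39*l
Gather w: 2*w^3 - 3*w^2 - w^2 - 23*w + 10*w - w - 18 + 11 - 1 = 2*w^3 - 4*w^2 - 14*w - 8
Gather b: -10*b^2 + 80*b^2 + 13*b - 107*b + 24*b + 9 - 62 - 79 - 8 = 70*b^2 - 70*b - 140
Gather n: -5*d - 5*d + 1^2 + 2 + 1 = 4 - 10*d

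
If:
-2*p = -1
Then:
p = 1/2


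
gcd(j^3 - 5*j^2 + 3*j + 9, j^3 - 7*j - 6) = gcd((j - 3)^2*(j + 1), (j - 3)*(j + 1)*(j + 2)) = j^2 - 2*j - 3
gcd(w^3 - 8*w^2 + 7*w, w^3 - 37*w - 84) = w - 7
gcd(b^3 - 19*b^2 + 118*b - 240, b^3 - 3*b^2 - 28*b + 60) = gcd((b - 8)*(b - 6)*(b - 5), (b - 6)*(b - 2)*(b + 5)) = b - 6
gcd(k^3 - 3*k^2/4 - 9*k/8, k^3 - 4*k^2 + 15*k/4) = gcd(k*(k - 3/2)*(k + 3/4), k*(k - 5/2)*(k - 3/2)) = k^2 - 3*k/2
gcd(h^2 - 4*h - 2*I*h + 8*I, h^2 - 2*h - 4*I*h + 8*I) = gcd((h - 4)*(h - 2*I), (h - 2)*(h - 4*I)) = 1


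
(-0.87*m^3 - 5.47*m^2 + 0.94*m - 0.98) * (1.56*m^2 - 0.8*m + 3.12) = -1.3572*m^5 - 7.8372*m^4 + 3.128*m^3 - 19.3472*m^2 + 3.7168*m - 3.0576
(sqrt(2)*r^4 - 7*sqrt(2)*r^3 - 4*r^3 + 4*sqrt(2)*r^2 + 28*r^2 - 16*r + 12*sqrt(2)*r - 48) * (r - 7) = sqrt(2)*r^5 - 14*sqrt(2)*r^4 - 4*r^4 + 56*r^3 + 53*sqrt(2)*r^3 - 212*r^2 - 16*sqrt(2)*r^2 - 84*sqrt(2)*r + 64*r + 336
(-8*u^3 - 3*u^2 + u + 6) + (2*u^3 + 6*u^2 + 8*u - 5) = -6*u^3 + 3*u^2 + 9*u + 1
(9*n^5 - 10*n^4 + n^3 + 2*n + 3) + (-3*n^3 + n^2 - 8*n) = 9*n^5 - 10*n^4 - 2*n^3 + n^2 - 6*n + 3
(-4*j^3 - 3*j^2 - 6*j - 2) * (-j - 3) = 4*j^4 + 15*j^3 + 15*j^2 + 20*j + 6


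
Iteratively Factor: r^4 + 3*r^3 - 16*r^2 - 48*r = (r)*(r^3 + 3*r^2 - 16*r - 48) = r*(r - 4)*(r^2 + 7*r + 12) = r*(r - 4)*(r + 4)*(r + 3)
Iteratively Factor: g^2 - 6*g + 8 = (g - 2)*(g - 4)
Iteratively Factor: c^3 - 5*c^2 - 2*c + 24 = (c - 4)*(c^2 - c - 6) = (c - 4)*(c + 2)*(c - 3)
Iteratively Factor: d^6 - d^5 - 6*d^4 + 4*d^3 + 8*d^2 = (d)*(d^5 - d^4 - 6*d^3 + 4*d^2 + 8*d) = d*(d - 2)*(d^4 + d^3 - 4*d^2 - 4*d) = d*(d - 2)*(d + 1)*(d^3 - 4*d) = d*(d - 2)*(d + 1)*(d + 2)*(d^2 - 2*d) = d^2*(d - 2)*(d + 1)*(d + 2)*(d - 2)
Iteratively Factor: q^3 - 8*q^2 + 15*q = (q - 3)*(q^2 - 5*q) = (q - 5)*(q - 3)*(q)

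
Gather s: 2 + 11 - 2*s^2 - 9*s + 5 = -2*s^2 - 9*s + 18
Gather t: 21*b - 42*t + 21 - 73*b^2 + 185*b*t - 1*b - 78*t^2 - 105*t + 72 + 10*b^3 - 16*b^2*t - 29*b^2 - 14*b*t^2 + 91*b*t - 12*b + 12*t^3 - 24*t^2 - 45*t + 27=10*b^3 - 102*b^2 + 8*b + 12*t^3 + t^2*(-14*b - 102) + t*(-16*b^2 + 276*b - 192) + 120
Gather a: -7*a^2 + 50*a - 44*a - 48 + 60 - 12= -7*a^2 + 6*a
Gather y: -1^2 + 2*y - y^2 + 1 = -y^2 + 2*y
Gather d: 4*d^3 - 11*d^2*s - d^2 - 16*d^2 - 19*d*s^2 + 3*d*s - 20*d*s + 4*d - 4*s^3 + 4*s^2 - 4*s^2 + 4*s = 4*d^3 + d^2*(-11*s - 17) + d*(-19*s^2 - 17*s + 4) - 4*s^3 + 4*s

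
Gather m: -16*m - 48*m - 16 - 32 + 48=-64*m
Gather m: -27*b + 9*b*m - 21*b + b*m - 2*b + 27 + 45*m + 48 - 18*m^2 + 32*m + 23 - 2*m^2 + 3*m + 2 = -50*b - 20*m^2 + m*(10*b + 80) + 100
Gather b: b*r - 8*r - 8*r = b*r - 16*r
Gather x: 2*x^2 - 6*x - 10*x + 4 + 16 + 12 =2*x^2 - 16*x + 32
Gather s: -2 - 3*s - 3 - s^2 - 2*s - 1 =-s^2 - 5*s - 6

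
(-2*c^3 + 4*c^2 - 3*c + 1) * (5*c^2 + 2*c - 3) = -10*c^5 + 16*c^4 - c^3 - 13*c^2 + 11*c - 3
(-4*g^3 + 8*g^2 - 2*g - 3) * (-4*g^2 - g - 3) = 16*g^5 - 28*g^4 + 12*g^3 - 10*g^2 + 9*g + 9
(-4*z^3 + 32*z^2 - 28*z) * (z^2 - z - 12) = -4*z^5 + 36*z^4 - 12*z^3 - 356*z^2 + 336*z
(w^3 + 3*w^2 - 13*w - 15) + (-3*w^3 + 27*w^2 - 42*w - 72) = -2*w^3 + 30*w^2 - 55*w - 87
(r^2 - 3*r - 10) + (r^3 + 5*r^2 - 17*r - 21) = r^3 + 6*r^2 - 20*r - 31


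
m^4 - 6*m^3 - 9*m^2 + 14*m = m*(m - 7)*(m - 1)*(m + 2)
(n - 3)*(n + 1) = n^2 - 2*n - 3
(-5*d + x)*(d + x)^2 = -5*d^3 - 9*d^2*x - 3*d*x^2 + x^3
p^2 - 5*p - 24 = (p - 8)*(p + 3)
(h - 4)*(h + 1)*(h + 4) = h^3 + h^2 - 16*h - 16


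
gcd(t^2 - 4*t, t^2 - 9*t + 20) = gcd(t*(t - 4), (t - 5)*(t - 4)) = t - 4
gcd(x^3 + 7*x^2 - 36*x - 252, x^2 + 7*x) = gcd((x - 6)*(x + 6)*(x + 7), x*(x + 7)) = x + 7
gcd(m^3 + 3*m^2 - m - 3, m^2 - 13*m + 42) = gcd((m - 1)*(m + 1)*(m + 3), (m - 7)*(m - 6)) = 1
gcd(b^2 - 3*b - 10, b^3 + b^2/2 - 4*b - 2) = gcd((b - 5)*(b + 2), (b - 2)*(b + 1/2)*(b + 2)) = b + 2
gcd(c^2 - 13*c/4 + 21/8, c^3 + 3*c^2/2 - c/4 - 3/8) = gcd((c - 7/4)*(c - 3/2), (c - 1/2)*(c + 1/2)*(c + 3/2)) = 1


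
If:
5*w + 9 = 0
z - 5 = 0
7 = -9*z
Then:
No Solution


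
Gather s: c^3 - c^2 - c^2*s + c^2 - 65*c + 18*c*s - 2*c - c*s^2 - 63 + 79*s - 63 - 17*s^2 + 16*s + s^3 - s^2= c^3 - 67*c + s^3 + s^2*(-c - 18) + s*(-c^2 + 18*c + 95) - 126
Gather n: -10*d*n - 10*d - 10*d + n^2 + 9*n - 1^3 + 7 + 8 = -20*d + n^2 + n*(9 - 10*d) + 14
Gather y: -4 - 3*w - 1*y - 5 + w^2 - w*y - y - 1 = w^2 - 3*w + y*(-w - 2) - 10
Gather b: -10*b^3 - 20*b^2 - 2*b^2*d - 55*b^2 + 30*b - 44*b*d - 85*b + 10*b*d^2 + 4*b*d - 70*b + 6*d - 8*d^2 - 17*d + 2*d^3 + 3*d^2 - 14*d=-10*b^3 + b^2*(-2*d - 75) + b*(10*d^2 - 40*d - 125) + 2*d^3 - 5*d^2 - 25*d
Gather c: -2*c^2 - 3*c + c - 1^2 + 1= -2*c^2 - 2*c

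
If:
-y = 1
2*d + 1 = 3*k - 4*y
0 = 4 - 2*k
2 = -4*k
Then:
No Solution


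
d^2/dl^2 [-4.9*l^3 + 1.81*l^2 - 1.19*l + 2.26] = 3.62 - 29.4*l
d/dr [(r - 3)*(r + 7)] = 2*r + 4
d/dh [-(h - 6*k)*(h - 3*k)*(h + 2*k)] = h*(-3*h + 14*k)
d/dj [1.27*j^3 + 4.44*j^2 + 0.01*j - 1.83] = 3.81*j^2 + 8.88*j + 0.01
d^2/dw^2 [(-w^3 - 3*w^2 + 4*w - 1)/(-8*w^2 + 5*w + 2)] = 2*(-95*w^3 + 366*w^2 - 300*w + 93)/(512*w^6 - 960*w^5 + 216*w^4 + 355*w^3 - 54*w^2 - 60*w - 8)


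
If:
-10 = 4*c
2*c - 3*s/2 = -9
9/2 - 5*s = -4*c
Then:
No Solution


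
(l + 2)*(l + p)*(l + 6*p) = l^3 + 7*l^2*p + 2*l^2 + 6*l*p^2 + 14*l*p + 12*p^2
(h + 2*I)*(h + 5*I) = h^2 + 7*I*h - 10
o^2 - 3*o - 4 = (o - 4)*(o + 1)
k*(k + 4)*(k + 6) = k^3 + 10*k^2 + 24*k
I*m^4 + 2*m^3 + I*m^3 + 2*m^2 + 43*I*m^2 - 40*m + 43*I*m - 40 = (m - 8*I)*(m + I)*(m + 5*I)*(I*m + I)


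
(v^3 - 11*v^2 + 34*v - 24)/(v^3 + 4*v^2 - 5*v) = (v^2 - 10*v + 24)/(v*(v + 5))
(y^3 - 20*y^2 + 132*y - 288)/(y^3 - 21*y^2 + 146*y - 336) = (y - 6)/(y - 7)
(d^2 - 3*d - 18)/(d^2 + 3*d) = (d - 6)/d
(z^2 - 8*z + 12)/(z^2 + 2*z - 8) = (z - 6)/(z + 4)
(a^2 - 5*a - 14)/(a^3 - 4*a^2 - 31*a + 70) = (a + 2)/(a^2 + 3*a - 10)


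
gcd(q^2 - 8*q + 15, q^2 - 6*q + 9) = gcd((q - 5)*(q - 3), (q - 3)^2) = q - 3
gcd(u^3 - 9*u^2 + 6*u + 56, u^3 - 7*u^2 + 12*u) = u - 4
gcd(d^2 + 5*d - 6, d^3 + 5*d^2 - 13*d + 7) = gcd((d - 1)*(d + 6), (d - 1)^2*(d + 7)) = d - 1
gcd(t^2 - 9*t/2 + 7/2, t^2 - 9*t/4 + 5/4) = t - 1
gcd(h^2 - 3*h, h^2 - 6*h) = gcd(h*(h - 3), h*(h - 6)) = h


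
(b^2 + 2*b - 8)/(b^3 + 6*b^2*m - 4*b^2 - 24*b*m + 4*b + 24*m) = (b + 4)/(b^2 + 6*b*m - 2*b - 12*m)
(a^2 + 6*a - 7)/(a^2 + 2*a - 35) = (a - 1)/(a - 5)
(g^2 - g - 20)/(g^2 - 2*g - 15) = (g + 4)/(g + 3)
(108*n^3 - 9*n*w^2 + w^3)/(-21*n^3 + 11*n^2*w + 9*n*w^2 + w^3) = (36*n^2 - 12*n*w + w^2)/(-7*n^2 + 6*n*w + w^2)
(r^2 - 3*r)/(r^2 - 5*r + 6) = r/(r - 2)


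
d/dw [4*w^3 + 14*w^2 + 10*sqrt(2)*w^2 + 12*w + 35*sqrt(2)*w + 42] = 12*w^2 + 28*w + 20*sqrt(2)*w + 12 + 35*sqrt(2)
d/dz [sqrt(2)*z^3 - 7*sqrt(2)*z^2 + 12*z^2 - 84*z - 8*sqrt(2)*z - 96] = 3*sqrt(2)*z^2 - 14*sqrt(2)*z + 24*z - 84 - 8*sqrt(2)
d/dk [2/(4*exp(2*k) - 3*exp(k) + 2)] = (6 - 16*exp(k))*exp(k)/(4*exp(2*k) - 3*exp(k) + 2)^2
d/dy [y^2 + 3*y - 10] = 2*y + 3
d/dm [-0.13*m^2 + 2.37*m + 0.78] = 2.37 - 0.26*m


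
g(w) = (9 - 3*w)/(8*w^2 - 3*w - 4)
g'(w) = (3 - 16*w)*(9 - 3*w)/(8*w^2 - 3*w - 4)^2 - 3/(8*w^2 - 3*w - 4) = 3*(8*w^2 - 48*w + 13)/(64*w^4 - 48*w^3 - 55*w^2 + 24*w + 16)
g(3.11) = -0.01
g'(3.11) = -0.04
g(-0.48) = -14.56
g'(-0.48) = 221.19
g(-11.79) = 0.04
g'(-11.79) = 0.00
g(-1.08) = 1.43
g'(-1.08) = 3.03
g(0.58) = -2.38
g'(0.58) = -3.92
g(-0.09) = -2.53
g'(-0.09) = 3.88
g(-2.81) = 0.26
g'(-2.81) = 0.14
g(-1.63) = 0.63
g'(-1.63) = 0.69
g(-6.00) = 0.09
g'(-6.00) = 0.02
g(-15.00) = 0.03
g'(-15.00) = 0.00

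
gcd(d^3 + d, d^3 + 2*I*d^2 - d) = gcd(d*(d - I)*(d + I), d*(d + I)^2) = d^2 + I*d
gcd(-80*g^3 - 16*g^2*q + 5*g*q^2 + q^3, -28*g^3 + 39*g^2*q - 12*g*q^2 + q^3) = -4*g + q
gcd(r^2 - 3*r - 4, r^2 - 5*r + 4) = r - 4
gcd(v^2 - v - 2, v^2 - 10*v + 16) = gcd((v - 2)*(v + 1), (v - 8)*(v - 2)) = v - 2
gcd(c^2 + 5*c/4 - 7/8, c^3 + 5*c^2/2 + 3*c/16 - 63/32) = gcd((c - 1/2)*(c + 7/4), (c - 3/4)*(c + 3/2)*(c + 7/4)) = c + 7/4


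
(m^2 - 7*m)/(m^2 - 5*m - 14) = m/(m + 2)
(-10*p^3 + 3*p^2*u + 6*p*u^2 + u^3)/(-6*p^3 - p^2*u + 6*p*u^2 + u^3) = (10*p^2 + 7*p*u + u^2)/(6*p^2 + 7*p*u + u^2)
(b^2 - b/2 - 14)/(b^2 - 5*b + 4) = (b + 7/2)/(b - 1)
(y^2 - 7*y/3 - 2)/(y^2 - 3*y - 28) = (-y^2 + 7*y/3 + 2)/(-y^2 + 3*y + 28)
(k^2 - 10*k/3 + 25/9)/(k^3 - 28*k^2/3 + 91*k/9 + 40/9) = (3*k - 5)/(3*k^2 - 23*k - 8)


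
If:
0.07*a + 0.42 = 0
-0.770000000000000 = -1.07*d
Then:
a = -6.00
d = 0.72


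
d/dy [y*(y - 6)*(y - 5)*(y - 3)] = 4*y^3 - 42*y^2 + 126*y - 90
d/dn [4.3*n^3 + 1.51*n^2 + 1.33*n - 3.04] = 12.9*n^2 + 3.02*n + 1.33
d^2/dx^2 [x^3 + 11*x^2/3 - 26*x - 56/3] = 6*x + 22/3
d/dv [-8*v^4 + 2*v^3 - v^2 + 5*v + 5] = -32*v^3 + 6*v^2 - 2*v + 5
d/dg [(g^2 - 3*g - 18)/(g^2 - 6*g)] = -3/g^2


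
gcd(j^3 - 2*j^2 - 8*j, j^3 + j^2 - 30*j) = j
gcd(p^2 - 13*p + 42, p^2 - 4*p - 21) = p - 7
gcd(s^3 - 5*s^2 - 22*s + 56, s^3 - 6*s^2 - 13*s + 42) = s^2 - 9*s + 14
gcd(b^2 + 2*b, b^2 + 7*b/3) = b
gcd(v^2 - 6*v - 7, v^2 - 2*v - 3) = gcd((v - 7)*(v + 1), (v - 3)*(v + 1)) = v + 1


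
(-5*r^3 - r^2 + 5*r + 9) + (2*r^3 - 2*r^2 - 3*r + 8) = -3*r^3 - 3*r^2 + 2*r + 17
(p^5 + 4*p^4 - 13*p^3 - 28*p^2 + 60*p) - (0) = p^5 + 4*p^4 - 13*p^3 - 28*p^2 + 60*p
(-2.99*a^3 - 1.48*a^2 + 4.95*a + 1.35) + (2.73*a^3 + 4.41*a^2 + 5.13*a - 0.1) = -0.26*a^3 + 2.93*a^2 + 10.08*a + 1.25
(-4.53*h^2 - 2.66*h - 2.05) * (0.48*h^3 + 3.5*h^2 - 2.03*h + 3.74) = -2.1744*h^5 - 17.1318*h^4 - 1.0981*h^3 - 18.7174*h^2 - 5.7869*h - 7.667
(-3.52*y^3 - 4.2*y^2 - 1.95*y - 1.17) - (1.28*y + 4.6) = -3.52*y^3 - 4.2*y^2 - 3.23*y - 5.77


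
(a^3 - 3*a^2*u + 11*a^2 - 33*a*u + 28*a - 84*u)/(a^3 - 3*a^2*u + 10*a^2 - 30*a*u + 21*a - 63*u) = (a + 4)/(a + 3)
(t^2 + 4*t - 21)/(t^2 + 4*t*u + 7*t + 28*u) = (t - 3)/(t + 4*u)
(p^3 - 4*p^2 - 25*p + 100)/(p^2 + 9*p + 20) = (p^2 - 9*p + 20)/(p + 4)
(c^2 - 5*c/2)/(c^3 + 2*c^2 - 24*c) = (c - 5/2)/(c^2 + 2*c - 24)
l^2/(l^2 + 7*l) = l/(l + 7)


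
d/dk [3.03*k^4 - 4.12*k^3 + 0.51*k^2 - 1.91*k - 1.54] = 12.12*k^3 - 12.36*k^2 + 1.02*k - 1.91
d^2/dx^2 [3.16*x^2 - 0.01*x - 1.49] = 6.32000000000000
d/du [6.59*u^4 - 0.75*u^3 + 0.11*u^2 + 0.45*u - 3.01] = 26.36*u^3 - 2.25*u^2 + 0.22*u + 0.45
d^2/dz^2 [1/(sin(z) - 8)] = (-8*sin(z) + cos(z)^2 + 1)/(sin(z) - 8)^3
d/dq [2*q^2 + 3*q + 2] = 4*q + 3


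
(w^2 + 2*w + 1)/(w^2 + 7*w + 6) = (w + 1)/(w + 6)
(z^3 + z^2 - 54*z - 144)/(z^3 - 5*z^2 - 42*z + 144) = (z + 3)/(z - 3)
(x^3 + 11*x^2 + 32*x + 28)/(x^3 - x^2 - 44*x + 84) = (x^2 + 4*x + 4)/(x^2 - 8*x + 12)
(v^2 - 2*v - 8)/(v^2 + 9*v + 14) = (v - 4)/(v + 7)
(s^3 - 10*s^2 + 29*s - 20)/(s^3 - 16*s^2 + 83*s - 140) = (s - 1)/(s - 7)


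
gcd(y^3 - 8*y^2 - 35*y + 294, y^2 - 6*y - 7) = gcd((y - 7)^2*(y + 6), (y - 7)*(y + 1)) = y - 7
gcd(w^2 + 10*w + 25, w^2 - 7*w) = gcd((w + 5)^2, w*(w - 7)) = 1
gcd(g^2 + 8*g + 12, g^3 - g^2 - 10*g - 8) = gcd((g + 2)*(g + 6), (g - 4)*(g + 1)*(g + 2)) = g + 2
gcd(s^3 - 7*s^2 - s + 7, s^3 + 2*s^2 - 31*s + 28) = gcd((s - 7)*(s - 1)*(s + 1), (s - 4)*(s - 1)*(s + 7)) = s - 1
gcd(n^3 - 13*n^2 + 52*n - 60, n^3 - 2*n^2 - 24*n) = n - 6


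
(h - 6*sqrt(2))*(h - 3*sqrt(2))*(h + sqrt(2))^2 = h^4 - 7*sqrt(2)*h^3 + 2*h^2 + 54*sqrt(2)*h + 72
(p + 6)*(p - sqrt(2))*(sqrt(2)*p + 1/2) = sqrt(2)*p^3 - 3*p^2/2 + 6*sqrt(2)*p^2 - 9*p - sqrt(2)*p/2 - 3*sqrt(2)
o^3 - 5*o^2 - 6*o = o*(o - 6)*(o + 1)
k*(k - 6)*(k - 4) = k^3 - 10*k^2 + 24*k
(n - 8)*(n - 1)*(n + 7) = n^3 - 2*n^2 - 55*n + 56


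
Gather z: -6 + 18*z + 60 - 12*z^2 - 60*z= -12*z^2 - 42*z + 54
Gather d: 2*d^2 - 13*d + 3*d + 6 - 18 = 2*d^2 - 10*d - 12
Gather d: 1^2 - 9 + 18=10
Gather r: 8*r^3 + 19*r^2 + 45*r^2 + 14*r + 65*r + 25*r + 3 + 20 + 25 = 8*r^3 + 64*r^2 + 104*r + 48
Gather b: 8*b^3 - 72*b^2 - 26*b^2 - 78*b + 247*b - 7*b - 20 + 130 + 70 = 8*b^3 - 98*b^2 + 162*b + 180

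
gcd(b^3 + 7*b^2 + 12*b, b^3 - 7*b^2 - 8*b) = b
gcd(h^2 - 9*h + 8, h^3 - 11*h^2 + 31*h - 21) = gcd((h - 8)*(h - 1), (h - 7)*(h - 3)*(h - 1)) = h - 1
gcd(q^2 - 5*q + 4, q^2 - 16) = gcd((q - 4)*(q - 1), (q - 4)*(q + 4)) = q - 4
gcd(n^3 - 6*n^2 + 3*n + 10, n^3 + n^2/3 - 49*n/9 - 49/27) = 1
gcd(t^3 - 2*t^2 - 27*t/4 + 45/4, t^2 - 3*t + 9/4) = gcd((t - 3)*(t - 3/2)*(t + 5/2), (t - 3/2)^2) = t - 3/2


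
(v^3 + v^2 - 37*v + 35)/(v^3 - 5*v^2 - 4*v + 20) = (v^2 + 6*v - 7)/(v^2 - 4)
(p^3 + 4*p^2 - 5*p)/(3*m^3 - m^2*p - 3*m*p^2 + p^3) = p*(p^2 + 4*p - 5)/(3*m^3 - m^2*p - 3*m*p^2 + p^3)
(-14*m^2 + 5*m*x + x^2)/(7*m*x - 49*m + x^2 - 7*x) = (-2*m + x)/(x - 7)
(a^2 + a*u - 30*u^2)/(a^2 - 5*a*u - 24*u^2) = (-a^2 - a*u + 30*u^2)/(-a^2 + 5*a*u + 24*u^2)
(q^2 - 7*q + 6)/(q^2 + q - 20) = (q^2 - 7*q + 6)/(q^2 + q - 20)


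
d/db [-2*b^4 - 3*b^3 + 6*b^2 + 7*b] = -8*b^3 - 9*b^2 + 12*b + 7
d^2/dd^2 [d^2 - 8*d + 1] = 2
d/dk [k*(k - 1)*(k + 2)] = 3*k^2 + 2*k - 2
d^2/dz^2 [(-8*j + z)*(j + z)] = 2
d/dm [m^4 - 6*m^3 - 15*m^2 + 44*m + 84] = 4*m^3 - 18*m^2 - 30*m + 44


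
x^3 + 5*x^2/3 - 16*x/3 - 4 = (x - 2)*(x + 2/3)*(x + 3)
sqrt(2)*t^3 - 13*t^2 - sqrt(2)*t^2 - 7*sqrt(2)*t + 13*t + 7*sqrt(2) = (t - 1)*(t - 7*sqrt(2))*(sqrt(2)*t + 1)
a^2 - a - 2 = (a - 2)*(a + 1)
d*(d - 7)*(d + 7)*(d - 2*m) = d^4 - 2*d^3*m - 49*d^2 + 98*d*m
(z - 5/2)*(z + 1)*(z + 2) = z^3 + z^2/2 - 11*z/2 - 5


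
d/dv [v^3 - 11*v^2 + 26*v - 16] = 3*v^2 - 22*v + 26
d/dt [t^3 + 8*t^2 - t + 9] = 3*t^2 + 16*t - 1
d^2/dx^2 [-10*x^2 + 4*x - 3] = -20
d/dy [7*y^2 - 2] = 14*y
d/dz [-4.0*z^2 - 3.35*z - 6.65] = -8.0*z - 3.35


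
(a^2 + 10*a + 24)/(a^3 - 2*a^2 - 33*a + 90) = (a + 4)/(a^2 - 8*a + 15)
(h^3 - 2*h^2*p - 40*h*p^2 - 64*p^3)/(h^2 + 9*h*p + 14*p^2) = (h^2 - 4*h*p - 32*p^2)/(h + 7*p)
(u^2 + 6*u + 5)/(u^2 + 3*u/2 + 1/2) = 2*(u + 5)/(2*u + 1)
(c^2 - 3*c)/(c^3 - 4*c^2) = (c - 3)/(c*(c - 4))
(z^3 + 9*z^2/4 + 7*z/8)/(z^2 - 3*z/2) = (8*z^2 + 18*z + 7)/(4*(2*z - 3))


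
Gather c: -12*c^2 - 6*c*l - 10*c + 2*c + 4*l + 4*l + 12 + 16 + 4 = -12*c^2 + c*(-6*l - 8) + 8*l + 32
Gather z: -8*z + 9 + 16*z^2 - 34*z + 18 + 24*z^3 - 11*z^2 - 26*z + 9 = 24*z^3 + 5*z^2 - 68*z + 36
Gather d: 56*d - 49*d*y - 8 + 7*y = d*(56 - 49*y) + 7*y - 8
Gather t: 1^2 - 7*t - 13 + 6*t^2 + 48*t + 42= 6*t^2 + 41*t + 30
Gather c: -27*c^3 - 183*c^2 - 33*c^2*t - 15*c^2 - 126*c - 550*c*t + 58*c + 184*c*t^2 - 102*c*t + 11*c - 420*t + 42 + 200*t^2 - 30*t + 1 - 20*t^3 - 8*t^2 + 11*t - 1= -27*c^3 + c^2*(-33*t - 198) + c*(184*t^2 - 652*t - 57) - 20*t^3 + 192*t^2 - 439*t + 42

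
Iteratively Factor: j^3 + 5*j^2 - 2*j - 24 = (j + 4)*(j^2 + j - 6) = (j + 3)*(j + 4)*(j - 2)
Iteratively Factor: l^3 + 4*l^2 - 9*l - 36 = (l - 3)*(l^2 + 7*l + 12) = (l - 3)*(l + 4)*(l + 3)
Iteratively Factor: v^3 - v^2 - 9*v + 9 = (v + 3)*(v^2 - 4*v + 3) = (v - 3)*(v + 3)*(v - 1)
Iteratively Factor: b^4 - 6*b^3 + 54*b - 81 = (b - 3)*(b^3 - 3*b^2 - 9*b + 27) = (b - 3)^2*(b^2 - 9) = (b - 3)^3*(b + 3)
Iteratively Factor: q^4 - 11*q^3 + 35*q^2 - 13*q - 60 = (q + 1)*(q^3 - 12*q^2 + 47*q - 60) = (q - 5)*(q + 1)*(q^2 - 7*q + 12) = (q - 5)*(q - 3)*(q + 1)*(q - 4)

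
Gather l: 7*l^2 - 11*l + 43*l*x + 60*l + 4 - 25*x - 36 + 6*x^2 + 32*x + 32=7*l^2 + l*(43*x + 49) + 6*x^2 + 7*x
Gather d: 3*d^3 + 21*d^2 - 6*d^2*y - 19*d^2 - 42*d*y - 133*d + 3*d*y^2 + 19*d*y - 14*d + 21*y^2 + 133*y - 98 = 3*d^3 + d^2*(2 - 6*y) + d*(3*y^2 - 23*y - 147) + 21*y^2 + 133*y - 98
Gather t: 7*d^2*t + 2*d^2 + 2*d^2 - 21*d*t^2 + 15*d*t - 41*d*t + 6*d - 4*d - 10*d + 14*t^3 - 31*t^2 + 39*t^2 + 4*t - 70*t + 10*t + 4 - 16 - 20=4*d^2 - 8*d + 14*t^3 + t^2*(8 - 21*d) + t*(7*d^2 - 26*d - 56) - 32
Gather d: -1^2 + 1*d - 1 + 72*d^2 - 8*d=72*d^2 - 7*d - 2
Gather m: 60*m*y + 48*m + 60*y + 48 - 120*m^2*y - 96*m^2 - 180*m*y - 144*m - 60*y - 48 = m^2*(-120*y - 96) + m*(-120*y - 96)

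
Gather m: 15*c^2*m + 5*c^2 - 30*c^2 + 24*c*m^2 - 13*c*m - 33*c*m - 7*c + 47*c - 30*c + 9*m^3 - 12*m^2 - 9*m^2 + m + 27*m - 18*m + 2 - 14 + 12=-25*c^2 + 10*c + 9*m^3 + m^2*(24*c - 21) + m*(15*c^2 - 46*c + 10)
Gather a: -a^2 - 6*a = -a^2 - 6*a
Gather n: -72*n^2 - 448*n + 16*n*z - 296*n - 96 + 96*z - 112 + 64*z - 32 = -72*n^2 + n*(16*z - 744) + 160*z - 240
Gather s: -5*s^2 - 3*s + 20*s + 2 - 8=-5*s^2 + 17*s - 6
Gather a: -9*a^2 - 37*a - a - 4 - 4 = -9*a^2 - 38*a - 8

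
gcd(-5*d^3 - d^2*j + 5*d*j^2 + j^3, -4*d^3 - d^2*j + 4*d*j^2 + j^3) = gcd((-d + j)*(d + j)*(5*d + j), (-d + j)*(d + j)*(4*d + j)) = d^2 - j^2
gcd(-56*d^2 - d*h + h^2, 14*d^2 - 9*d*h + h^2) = 1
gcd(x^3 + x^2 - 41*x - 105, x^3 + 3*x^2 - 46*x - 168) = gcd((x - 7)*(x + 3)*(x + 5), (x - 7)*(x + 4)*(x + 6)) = x - 7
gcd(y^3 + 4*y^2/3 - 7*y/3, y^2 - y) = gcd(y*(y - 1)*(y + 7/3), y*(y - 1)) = y^2 - y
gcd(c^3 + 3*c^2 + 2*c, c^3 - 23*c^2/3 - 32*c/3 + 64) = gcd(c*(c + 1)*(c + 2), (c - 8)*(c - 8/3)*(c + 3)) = 1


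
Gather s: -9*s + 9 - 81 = -9*s - 72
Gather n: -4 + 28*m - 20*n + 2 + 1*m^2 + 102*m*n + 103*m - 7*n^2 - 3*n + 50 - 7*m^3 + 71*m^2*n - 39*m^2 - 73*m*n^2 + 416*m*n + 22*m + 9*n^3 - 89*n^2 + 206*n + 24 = -7*m^3 - 38*m^2 + 153*m + 9*n^3 + n^2*(-73*m - 96) + n*(71*m^2 + 518*m + 183) + 72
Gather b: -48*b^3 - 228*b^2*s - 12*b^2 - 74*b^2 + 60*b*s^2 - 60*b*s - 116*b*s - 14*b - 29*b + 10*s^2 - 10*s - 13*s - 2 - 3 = -48*b^3 + b^2*(-228*s - 86) + b*(60*s^2 - 176*s - 43) + 10*s^2 - 23*s - 5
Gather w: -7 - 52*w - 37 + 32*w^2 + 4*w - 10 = 32*w^2 - 48*w - 54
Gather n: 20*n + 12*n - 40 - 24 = 32*n - 64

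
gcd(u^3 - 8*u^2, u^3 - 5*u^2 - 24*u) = u^2 - 8*u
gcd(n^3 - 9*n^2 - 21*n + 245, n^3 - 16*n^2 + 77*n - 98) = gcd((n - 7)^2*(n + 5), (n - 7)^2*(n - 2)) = n^2 - 14*n + 49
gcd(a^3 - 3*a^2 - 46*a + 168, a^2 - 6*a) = a - 6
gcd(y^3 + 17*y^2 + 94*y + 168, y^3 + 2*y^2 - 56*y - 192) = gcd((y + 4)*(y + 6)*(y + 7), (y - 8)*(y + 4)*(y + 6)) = y^2 + 10*y + 24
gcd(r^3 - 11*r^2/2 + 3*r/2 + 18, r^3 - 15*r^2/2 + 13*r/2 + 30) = r^2 - 5*r/2 - 6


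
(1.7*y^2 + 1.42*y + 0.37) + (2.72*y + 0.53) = 1.7*y^2 + 4.14*y + 0.9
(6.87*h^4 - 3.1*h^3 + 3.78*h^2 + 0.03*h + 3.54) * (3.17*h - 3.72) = 21.7779*h^5 - 35.3834*h^4 + 23.5146*h^3 - 13.9665*h^2 + 11.1102*h - 13.1688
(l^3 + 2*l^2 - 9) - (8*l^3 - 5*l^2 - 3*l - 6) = -7*l^3 + 7*l^2 + 3*l - 3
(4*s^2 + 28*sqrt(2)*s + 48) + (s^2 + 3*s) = 5*s^2 + 3*s + 28*sqrt(2)*s + 48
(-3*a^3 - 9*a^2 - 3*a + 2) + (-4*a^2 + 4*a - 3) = -3*a^3 - 13*a^2 + a - 1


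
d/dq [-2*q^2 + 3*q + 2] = 3 - 4*q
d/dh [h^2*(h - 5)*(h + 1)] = 2*h*(2*h^2 - 6*h - 5)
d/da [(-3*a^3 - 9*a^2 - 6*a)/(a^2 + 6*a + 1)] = 3*(-a^4 - 12*a^3 - 19*a^2 - 6*a - 2)/(a^4 + 12*a^3 + 38*a^2 + 12*a + 1)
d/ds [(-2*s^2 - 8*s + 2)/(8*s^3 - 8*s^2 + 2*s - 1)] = 4*(4*s^4 + 32*s^3 - 29*s^2 + 9*s + 1)/(64*s^6 - 128*s^5 + 96*s^4 - 48*s^3 + 20*s^2 - 4*s + 1)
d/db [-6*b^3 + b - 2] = 1 - 18*b^2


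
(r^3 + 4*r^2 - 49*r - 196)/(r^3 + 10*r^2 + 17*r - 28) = (r - 7)/(r - 1)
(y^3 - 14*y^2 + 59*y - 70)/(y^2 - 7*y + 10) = y - 7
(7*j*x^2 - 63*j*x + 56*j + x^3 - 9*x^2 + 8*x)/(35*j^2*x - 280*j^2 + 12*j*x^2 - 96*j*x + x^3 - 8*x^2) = (x - 1)/(5*j + x)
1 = 1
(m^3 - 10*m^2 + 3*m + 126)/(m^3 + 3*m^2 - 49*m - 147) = (m - 6)/(m + 7)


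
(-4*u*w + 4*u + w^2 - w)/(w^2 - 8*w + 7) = (-4*u + w)/(w - 7)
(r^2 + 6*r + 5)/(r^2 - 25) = (r + 1)/(r - 5)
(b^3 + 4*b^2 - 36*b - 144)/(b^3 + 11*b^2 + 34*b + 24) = (b - 6)/(b + 1)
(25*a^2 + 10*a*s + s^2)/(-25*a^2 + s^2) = (5*a + s)/(-5*a + s)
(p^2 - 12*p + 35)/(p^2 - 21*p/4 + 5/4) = 4*(p - 7)/(4*p - 1)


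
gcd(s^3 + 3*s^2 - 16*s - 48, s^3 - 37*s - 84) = s^2 + 7*s + 12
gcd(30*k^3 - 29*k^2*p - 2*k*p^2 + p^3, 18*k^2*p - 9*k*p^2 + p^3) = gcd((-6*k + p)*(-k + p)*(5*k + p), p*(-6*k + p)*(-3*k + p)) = -6*k + p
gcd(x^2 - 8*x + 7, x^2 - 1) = x - 1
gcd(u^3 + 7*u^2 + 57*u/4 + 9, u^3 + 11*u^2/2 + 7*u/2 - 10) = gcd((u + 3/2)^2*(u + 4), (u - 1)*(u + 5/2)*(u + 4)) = u + 4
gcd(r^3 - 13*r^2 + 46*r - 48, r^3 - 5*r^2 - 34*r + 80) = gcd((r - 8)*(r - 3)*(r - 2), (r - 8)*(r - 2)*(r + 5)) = r^2 - 10*r + 16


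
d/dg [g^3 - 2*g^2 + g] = 3*g^2 - 4*g + 1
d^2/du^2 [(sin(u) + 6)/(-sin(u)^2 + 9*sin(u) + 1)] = (-sin(u)^5 - 33*sin(u)^4 + 158*sin(u)^3 - 465*sin(u)^2 - 265*sin(u) + 966)/(9*sin(u) + cos(u)^2)^3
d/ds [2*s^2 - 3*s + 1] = 4*s - 3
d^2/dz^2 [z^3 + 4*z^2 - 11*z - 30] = 6*z + 8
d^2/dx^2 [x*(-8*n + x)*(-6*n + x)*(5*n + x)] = -44*n^2 - 54*n*x + 12*x^2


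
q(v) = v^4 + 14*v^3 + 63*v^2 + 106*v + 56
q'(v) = 4*v^3 + 42*v^2 + 126*v + 106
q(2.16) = 741.75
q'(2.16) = 614.43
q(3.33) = 1747.51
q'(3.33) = 1139.02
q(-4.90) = -21.38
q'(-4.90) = 26.42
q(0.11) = 68.44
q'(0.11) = 120.37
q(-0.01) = 54.95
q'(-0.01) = 104.74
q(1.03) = 248.44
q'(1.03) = 284.71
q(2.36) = 872.08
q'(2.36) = 689.86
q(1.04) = 251.30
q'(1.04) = 286.97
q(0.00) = 56.00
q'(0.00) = 106.00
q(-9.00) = 560.00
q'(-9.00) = -542.00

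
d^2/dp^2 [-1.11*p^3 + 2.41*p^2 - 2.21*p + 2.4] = 4.82 - 6.66*p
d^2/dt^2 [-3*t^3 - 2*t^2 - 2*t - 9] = -18*t - 4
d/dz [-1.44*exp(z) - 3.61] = -1.44*exp(z)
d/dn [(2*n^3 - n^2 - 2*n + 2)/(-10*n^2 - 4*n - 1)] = 2*(-10*n^4 - 8*n^3 - 11*n^2 + 21*n + 5)/(100*n^4 + 80*n^3 + 36*n^2 + 8*n + 1)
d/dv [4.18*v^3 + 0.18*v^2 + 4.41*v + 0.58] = 12.54*v^2 + 0.36*v + 4.41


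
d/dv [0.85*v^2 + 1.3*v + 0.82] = 1.7*v + 1.3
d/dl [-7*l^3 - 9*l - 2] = -21*l^2 - 9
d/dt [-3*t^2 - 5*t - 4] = -6*t - 5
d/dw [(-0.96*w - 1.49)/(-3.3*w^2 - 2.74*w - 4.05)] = (3.168*w^2 + 2.6304*w - (0.96*w + 1.49)*(6.6*w + 2.74) + 3.888)/(3.3*w^2 + 2.74*w + 4.05)^2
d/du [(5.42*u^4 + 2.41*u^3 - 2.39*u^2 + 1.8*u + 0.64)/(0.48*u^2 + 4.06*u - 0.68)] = (5.2032*u^5 + 67.1724*u^4 + 4.8268*u^3 - 15.4838*u^2 + 2.636*u - 3.8224)/(0.2304*u^4 + 3.8976*u^3 + 15.8308*u^2 - 5.5216*u + 0.4624)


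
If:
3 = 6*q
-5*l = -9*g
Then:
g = 5*l/9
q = 1/2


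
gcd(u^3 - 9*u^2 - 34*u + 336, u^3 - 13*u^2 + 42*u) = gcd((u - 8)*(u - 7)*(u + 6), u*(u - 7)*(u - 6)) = u - 7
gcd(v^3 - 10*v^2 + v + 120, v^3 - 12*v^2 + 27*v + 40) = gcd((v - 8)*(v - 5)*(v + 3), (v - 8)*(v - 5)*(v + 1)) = v^2 - 13*v + 40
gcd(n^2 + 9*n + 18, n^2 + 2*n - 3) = n + 3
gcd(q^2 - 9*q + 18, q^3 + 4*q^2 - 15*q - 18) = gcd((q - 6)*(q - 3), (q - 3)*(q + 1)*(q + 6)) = q - 3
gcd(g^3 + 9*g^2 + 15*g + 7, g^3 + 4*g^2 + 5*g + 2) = g^2 + 2*g + 1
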